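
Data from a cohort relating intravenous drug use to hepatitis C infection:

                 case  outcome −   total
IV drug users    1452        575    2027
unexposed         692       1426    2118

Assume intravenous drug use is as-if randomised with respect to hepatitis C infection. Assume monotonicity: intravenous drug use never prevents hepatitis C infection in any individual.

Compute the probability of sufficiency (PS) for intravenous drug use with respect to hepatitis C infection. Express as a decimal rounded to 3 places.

PS ≈ 0.579

p₁ = P(outcome | exposed) = 1452/2027 = 0.71633
p₀ = P(outcome | unexposed) = 692/2118 = 0.32672
Under exogeneity and monotonicity, PS = (p₁ − p₀) / (1 − p₀).
PS = (0.71633 − 0.32672) / (1 − 0.32672) = 0.38961 / 0.67328 ≈ 0.5787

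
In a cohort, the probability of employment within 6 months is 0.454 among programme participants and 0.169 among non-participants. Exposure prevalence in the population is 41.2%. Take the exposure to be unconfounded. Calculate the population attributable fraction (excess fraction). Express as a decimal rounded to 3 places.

Let p₁ = 0.454, p₀ = 0.169.
Overall risk P(Y=1) = π·p₁ + (1−π)·p₀ = 0.412×0.454 + 0.588×0.169 = 0.28642.
Under exogeneity, PAF = [P(Y=1) − p₀] / P(Y=1).
PAF = (0.28642 − 0.169) / 0.28642 ≈ 0.4100

PAF ≈ 0.410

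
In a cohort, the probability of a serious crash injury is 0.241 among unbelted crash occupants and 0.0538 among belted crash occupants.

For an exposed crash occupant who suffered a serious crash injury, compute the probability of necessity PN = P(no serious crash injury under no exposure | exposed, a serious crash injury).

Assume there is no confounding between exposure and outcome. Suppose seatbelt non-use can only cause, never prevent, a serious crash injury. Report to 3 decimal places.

PN ≈ 0.777

Let p₁ = 0.241, p₀ = 0.0538.
Under exogeneity and monotonicity, PN = (p₁ − p₀) / p₁.
PN = (0.241 − 0.0538) / 0.241 = 0.1872 / 0.241 ≈ 0.7768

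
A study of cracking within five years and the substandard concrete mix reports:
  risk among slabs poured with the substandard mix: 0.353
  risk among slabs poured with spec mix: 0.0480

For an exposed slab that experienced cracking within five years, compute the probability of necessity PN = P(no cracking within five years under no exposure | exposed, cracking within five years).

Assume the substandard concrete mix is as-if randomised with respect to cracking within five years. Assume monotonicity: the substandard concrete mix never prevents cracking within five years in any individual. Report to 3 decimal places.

Let p₁ = 0.353, p₀ = 0.048.
Under exogeneity and monotonicity, PN = (p₁ − p₀) / p₁.
PN = (0.353 − 0.048) / 0.353 = 0.305 / 0.353 ≈ 0.8640

PN ≈ 0.864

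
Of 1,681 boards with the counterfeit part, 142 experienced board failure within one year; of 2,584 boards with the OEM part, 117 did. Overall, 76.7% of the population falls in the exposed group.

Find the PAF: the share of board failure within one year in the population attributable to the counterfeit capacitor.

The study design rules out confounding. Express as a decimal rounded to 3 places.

p₁ = P(outcome | exposed) = 142/1681 = 0.084474
p₀ = P(outcome | unexposed) = 117/2584 = 0.045279
Overall risk P(Y=1) = π·p₁ + (1−π)·p₀ = 0.767×0.084474 + 0.233×0.045279 = 0.075341.
Under exogeneity, PAF = [P(Y=1) − p₀] / P(Y=1).
PAF = (0.075341 − 0.045279) / 0.075341 ≈ 0.3990

PAF ≈ 0.399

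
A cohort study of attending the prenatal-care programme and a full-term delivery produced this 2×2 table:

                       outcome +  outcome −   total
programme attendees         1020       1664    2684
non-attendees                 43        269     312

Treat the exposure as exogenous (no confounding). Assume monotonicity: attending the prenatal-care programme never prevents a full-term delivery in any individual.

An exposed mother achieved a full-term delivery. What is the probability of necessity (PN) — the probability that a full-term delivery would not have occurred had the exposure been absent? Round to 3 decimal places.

PN ≈ 0.637

p₁ = P(outcome | exposed) = 1020/2684 = 0.38003
p₀ = P(outcome | unexposed) = 43/312 = 0.13782
Under exogeneity and monotonicity, PN = (p₁ − p₀)/p₁.
PN = (0.38003 − 0.13782) / 0.38003 ≈ 0.6373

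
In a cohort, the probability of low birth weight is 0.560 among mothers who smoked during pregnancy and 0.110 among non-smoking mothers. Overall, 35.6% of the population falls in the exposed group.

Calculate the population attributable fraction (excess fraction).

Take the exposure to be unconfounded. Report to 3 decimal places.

PAF ≈ 0.593

Let p₁ = 0.56, p₀ = 0.11.
Overall risk P(Y=1) = π·p₁ + (1−π)·p₀ = 0.356×0.56 + 0.644×0.11 = 0.2702.
Under exogeneity, PAF = [P(Y=1) − p₀] / P(Y=1).
PAF = (0.2702 − 0.11) / 0.2702 ≈ 0.5929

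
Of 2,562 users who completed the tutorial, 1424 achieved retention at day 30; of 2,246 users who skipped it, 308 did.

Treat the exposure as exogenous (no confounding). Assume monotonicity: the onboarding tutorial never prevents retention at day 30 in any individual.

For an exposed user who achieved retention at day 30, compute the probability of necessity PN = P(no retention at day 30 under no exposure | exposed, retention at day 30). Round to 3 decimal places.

PN ≈ 0.753

p₁ = P(outcome | exposed) = 1424/2562 = 0.55582
p₀ = P(outcome | unexposed) = 308/2246 = 0.13713
Under exogeneity and monotonicity, PN = (p₁ − p₀) / p₁.
PN = (0.55582 − 0.13713) / 0.55582 = 0.41868 / 0.55582 ≈ 0.7533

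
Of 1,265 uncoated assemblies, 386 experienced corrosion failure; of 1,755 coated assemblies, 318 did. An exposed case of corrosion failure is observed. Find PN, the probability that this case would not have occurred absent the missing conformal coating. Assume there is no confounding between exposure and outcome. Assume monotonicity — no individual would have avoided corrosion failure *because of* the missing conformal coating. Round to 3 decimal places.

PN ≈ 0.406

p₁ = P(outcome | exposed) = 386/1265 = 0.30514
p₀ = P(outcome | unexposed) = 318/1755 = 0.1812
Under exogeneity and monotonicity, PN = (p₁ − p₀) / p₁.
PN = (0.30514 − 0.1812) / 0.30514 = 0.12394 / 0.30514 ≈ 0.4062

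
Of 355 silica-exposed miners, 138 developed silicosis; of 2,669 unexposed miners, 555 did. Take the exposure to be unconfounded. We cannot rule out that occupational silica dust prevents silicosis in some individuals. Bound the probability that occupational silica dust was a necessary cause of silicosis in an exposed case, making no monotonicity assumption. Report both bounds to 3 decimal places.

0.465 ≤ PN ≤ 1.000

p₁ = P(outcome | exposed) = 138/355 = 0.38873
p₀ = P(outcome | unexposed) = 555/2669 = 0.20794
Under exogeneity alone the bounds on PN are max{0,(p₁−p₀)/p₁} ≤ PN ≤ min{1,(1−p₀)/p₁}.
  lower = (p₁ − p₀)/p₁ = 0.18079 / 0.38873 ≈ 0.4651
  upper = min{1, (1 − p₀)/p₁} = 0.79206 / 0.38873 ≈ 2.0375 → capped at 1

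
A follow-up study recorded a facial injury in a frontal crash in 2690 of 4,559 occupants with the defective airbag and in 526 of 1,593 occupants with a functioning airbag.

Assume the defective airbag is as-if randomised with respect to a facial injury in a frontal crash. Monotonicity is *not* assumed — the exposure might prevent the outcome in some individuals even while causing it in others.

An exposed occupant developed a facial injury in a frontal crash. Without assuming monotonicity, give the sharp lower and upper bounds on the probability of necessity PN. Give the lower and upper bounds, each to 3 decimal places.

p₁ = P(outcome | exposed) = 2690/4559 = 0.59004
p₀ = P(outcome | unexposed) = 526/1593 = 0.33019
Under exogeneity alone the bounds on PN are max{0,(p₁−p₀)/p₁} ≤ PN ≤ min{1,(1−p₀)/p₁}.
  lower = (p₁ − p₀)/p₁ = 0.25985 / 0.59004 ≈ 0.4404
  upper = min{1, (1 − p₀)/p₁} = 0.66981 / 0.59004 ≈ 1.1352 → capped at 1

0.440 ≤ PN ≤ 1.000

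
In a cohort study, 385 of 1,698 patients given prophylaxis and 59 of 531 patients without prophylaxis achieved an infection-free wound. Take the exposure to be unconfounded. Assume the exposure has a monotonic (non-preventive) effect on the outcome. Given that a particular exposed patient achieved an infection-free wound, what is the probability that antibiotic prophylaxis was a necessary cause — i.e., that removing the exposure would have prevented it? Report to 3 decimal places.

PN ≈ 0.510

p₁ = P(outcome | exposed) = 385/1698 = 0.22674
p₀ = P(outcome | unexposed) = 59/531 = 0.11111
Under exogeneity and monotonicity, PN = (p₁ − p₀) / p₁.
PN = (0.22674 − 0.11111) / 0.22674 = 0.11563 / 0.22674 ≈ 0.5100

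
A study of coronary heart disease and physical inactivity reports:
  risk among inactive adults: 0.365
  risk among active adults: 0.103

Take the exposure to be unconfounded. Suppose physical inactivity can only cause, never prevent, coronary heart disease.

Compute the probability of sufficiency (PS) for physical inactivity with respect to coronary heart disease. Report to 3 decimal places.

Let p₁ = 0.365, p₀ = 0.103.
Under exogeneity and monotonicity, PS = (p₁ − p₀) / (1 − p₀).
PS = (0.365 − 0.103) / (1 − 0.103) = 0.262 / 0.897 ≈ 0.2921

PS ≈ 0.292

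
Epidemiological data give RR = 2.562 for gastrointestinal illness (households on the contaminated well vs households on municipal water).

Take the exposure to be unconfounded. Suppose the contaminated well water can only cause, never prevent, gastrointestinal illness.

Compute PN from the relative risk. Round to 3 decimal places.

Under exogeneity and monotonicity, PN = (RR − 1) / RR = 1 − 1/RR.
PN = (2.562 − 1) / 2.562 = 1.562 / 2.562 ≈ 0.6097

PN ≈ 0.610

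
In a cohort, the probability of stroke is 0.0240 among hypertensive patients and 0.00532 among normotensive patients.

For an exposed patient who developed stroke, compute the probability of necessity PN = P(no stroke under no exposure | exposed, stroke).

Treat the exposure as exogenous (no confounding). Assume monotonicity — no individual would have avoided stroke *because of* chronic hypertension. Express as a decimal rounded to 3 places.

Let p₁ = 0.024, p₀ = 0.00532.
Under exogeneity and monotonicity, PN = (p₁ − p₀) / p₁.
PN = (0.024 − 0.00532) / 0.024 = 0.01868 / 0.024 ≈ 0.7783

PN ≈ 0.778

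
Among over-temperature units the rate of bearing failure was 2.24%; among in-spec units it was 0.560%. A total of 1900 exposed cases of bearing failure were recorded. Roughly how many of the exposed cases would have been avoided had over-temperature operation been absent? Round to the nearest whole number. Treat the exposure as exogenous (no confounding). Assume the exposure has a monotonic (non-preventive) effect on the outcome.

about 1425 cases

p₁ = 0.0224, p₀ = 0.0056.
PN = (p₁ − p₀)/p₁ = (0.0224 − 0.0056) / 0.0224 ≈ 0.75000.
Attributable cases ≈ PN × (exposed cases) = 0.75000 × 1900 ≈ 1425.00.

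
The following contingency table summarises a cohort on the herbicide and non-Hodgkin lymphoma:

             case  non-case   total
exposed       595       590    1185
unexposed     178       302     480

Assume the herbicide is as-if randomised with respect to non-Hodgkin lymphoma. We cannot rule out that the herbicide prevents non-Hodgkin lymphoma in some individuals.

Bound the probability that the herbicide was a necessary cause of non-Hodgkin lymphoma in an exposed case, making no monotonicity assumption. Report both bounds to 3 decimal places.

0.261 ≤ PN ≤ 1.000

p₁ = P(outcome | exposed) = 595/1185 = 0.50211
p₀ = P(outcome | unexposed) = 178/480 = 0.37083
Under exogeneity alone the bounds on PN are max{0,(p₁−p₀)/p₁} ≤ PN ≤ min{1,(1−p₀)/p₁}.
  lower = (p₁ − p₀)/p₁ = 0.13128 / 0.50211 ≈ 0.2614
  upper = min{1, (1 − p₀)/p₁} = 0.62917 / 0.50211 ≈ 1.2530 → capped at 1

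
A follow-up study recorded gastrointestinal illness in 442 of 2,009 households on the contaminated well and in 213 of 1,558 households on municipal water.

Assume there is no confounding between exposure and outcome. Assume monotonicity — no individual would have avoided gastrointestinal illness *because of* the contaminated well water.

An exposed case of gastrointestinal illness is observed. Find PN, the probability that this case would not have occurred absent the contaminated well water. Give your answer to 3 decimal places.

PN ≈ 0.379

p₁ = P(outcome | exposed) = 442/2009 = 0.22001
p₀ = P(outcome | unexposed) = 213/1558 = 0.13671
Under exogeneity and monotonicity, PN = (p₁ − p₀) / p₁.
PN = (0.22001 − 0.13671) / 0.22001 = 0.083296 / 0.22001 ≈ 0.3786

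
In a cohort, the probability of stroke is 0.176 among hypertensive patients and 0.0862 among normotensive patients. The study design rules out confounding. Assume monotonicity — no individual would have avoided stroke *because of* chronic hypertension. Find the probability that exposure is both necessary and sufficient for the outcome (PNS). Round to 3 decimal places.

Let p₁ = 0.176, p₀ = 0.0862.
Under exogeneity and monotonicity, PNS = p₁ − p₀.
PNS = 0.176 − 0.0862 = 0.0898

PNS ≈ 0.090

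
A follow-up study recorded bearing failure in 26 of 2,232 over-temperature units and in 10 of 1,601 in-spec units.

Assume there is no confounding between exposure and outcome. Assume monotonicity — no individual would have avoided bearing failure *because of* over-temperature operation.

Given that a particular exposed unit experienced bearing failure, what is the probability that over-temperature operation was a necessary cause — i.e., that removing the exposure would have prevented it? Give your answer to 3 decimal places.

PN ≈ 0.464

p₁ = P(outcome | exposed) = 26/2232 = 0.011649
p₀ = P(outcome | unexposed) = 10/1601 = 0.0062461
Under exogeneity and monotonicity, PN = (p₁ − p₀) / p₁.
PN = (0.011649 − 0.0062461) / 0.011649 = 0.0054026 / 0.011649 ≈ 0.4638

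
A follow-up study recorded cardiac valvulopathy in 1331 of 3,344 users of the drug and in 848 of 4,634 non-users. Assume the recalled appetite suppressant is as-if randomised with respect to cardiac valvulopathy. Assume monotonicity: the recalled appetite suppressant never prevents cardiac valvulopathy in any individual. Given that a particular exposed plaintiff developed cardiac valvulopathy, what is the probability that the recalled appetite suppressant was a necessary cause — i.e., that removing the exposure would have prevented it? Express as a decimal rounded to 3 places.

PN ≈ 0.540

p₁ = P(outcome | exposed) = 1331/3344 = 0.39803
p₀ = P(outcome | unexposed) = 848/4634 = 0.183
Under exogeneity and monotonicity, PN = (p₁ − p₀) / p₁.
PN = (0.39803 − 0.183) / 0.39803 = 0.21503 / 0.39803 ≈ 0.5402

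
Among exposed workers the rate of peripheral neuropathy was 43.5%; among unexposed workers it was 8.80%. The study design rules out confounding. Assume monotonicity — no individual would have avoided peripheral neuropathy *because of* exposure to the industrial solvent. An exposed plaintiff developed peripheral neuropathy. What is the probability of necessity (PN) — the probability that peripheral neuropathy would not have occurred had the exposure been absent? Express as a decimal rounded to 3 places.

p₁ = 0.435, p₀ = 0.088.
Under exogeneity and monotonicity, PN = (p₁ − p₀) / p₁.
PN = (0.435 − 0.088) / 0.435 = 0.347 / 0.435 ≈ 0.7977

PN ≈ 0.798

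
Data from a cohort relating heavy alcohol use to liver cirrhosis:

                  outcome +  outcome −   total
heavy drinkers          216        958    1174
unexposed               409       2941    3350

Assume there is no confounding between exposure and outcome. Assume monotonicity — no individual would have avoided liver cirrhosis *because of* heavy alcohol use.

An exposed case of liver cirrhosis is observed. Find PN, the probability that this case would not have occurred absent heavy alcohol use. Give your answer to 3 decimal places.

PN ≈ 0.336

p₁ = P(outcome | exposed) = 216/1174 = 0.18399
p₀ = P(outcome | unexposed) = 409/3350 = 0.12209
Under exogeneity and monotonicity, PN = (p₁ − p₀) / p₁.
PN = (0.18399 − 0.12209) / 0.18399 = 0.061897 / 0.18399 ≈ 0.3364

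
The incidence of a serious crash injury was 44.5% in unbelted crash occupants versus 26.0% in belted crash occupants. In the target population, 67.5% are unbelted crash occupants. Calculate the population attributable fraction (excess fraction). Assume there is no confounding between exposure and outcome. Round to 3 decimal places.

PAF ≈ 0.324

p₁ = 0.445, p₀ = 0.26.
Overall risk P(Y=1) = π·p₁ + (1−π)·p₀ = 0.675×0.445 + 0.325×0.26 = 0.38487.
Under exogeneity, PAF = [P(Y=1) − p₀] / P(Y=1).
PAF = (0.38487 − 0.26) / 0.38487 ≈ 0.3245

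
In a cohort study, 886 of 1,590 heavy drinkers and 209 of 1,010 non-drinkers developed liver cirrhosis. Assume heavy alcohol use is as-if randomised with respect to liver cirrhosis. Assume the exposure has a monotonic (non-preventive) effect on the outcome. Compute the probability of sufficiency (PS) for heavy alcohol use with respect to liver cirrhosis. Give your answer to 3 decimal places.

p₁ = P(outcome | exposed) = 886/1590 = 0.55723
p₀ = P(outcome | unexposed) = 209/1010 = 0.20693
Under exogeneity and monotonicity, PS = (p₁ − p₀) / (1 − p₀).
PS = (0.55723 − 0.20693) / (1 − 0.20693) = 0.3503 / 0.79307 ≈ 0.4417

PS ≈ 0.442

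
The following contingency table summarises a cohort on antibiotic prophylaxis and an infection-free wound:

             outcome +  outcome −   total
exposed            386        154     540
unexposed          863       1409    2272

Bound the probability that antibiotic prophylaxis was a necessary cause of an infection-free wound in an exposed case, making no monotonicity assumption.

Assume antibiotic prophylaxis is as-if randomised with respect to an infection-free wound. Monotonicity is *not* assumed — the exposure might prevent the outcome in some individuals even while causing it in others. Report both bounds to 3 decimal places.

p₁ = P(outcome | exposed) = 386/540 = 0.71481
p₀ = P(outcome | unexposed) = 863/2272 = 0.37984
Under exogeneity alone the bounds on PN are max{0,(p₁−p₀)/p₁} ≤ PN ≤ min{1,(1−p₀)/p₁}.
  lower = (p₁ − p₀)/p₁ = 0.33497 / 0.71481 ≈ 0.4686
  upper = min{1, (1 − p₀)/p₁} = 0.62016 / 0.71481 ≈ 0.8676

0.469 ≤ PN ≤ 0.868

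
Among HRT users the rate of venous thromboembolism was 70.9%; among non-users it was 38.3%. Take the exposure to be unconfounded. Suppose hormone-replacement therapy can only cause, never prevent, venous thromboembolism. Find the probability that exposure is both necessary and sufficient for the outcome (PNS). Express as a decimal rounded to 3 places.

PNS ≈ 0.326

p₁ = 0.709, p₀ = 0.383.
Under exogeneity and monotonicity, PNS = p₁ − p₀.
PNS = 0.709 − 0.383 = 0.326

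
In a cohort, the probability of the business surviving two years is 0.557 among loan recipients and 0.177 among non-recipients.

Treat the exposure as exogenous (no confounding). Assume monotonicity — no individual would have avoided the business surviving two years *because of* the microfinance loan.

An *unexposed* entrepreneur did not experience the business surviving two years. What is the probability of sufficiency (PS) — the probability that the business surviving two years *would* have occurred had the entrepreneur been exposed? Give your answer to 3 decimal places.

Let p₁ = 0.557, p₀ = 0.177.
Under exogeneity and monotonicity, PS = (p₁ − p₀) / (1 − p₀).
PS = (0.557 − 0.177) / (1 − 0.177) = 0.38 / 0.823 ≈ 0.4617

PS ≈ 0.462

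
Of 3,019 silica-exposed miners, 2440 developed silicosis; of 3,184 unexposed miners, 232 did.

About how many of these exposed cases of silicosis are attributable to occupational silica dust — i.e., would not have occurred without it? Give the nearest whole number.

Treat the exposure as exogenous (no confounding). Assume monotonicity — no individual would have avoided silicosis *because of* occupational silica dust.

p₁ = P(outcome | exposed) = 2440/3019 = 0.80821
p₀ = P(outcome | unexposed) = 232/3184 = 0.072864
PN = (p₁ − p₀)/p₁ = (0.80821 − 0.072864) / 0.80821 ≈ 0.90985.
Attributable cases ≈ PN × (exposed cases) = 0.90985 × 2440 ≈ 2220.02.

about 2220 cases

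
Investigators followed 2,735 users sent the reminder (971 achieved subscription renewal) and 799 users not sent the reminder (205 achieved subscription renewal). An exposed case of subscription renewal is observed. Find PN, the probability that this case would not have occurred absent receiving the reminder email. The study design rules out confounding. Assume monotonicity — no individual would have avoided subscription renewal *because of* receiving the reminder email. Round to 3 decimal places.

PN ≈ 0.277

p₁ = P(outcome | exposed) = 971/2735 = 0.35503
p₀ = P(outcome | unexposed) = 205/799 = 0.25657
Under exogeneity and monotonicity, PN = (p₁ − p₀) / p₁.
PN = (0.35503 − 0.25657) / 0.35503 = 0.098457 / 0.35503 ≈ 0.2773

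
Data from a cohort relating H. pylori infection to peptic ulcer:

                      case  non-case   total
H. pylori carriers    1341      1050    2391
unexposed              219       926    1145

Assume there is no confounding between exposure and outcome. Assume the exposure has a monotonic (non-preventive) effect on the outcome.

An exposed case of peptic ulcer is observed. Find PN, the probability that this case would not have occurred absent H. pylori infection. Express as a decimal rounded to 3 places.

p₁ = P(outcome | exposed) = 1341/2391 = 0.56085
p₀ = P(outcome | unexposed) = 219/1145 = 0.19127
Under exogeneity and monotonicity, PN = (p₁ − p₀) / p₁.
PN = (0.56085 − 0.19127) / 0.56085 = 0.36959 / 0.56085 ≈ 0.6590

PN ≈ 0.659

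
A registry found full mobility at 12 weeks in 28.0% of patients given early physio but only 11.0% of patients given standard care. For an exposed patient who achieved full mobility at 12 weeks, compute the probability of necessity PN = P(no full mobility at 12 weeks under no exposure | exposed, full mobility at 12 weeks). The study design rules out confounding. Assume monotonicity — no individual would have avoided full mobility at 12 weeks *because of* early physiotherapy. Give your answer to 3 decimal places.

PN ≈ 0.607

p₁ = 0.28, p₀ = 0.11.
Under exogeneity and monotonicity, PN = (p₁ − p₀) / p₁.
PN = (0.28 − 0.11) / 0.28 = 0.17 / 0.28 ≈ 0.6071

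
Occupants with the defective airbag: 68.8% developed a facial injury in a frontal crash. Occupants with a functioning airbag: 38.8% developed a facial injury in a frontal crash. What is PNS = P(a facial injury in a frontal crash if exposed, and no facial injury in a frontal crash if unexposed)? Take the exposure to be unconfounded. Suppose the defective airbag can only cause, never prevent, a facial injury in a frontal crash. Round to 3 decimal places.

p₁ = 0.688, p₀ = 0.388.
Under exogeneity and monotonicity, PNS = p₁ − p₀.
PNS = 0.688 − 0.388 = 0.3

PNS ≈ 0.300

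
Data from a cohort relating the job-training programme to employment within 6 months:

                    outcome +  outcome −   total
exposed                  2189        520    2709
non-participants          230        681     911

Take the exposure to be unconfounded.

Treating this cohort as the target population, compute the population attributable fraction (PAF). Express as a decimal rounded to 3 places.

PAF ≈ 0.622

p₁ = P(outcome | exposed) = 2189/2709 = 0.80805
p₀ = P(outcome | unexposed) = 230/911 = 0.25247
Exposure prevalence π = 2709/3620 = 0.74834; overall risk P(Y=1) = 0.66823.
Under exogeneity, PAF = [P(Y=1) − p₀]/P(Y=1).
PAF = (0.66823 − 0.25247) / 0.66823 ≈ 0.6222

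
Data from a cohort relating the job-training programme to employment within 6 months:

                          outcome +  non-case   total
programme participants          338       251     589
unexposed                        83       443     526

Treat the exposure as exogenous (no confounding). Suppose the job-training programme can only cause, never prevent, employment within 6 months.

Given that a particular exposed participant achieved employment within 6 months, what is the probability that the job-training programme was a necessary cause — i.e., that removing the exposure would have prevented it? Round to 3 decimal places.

PN ≈ 0.725

p₁ = P(outcome | exposed) = 338/589 = 0.57385
p₀ = P(outcome | unexposed) = 83/526 = 0.15779
Under exogeneity and monotonicity, PN = (p₁ − p₀) / p₁.
PN = (0.57385 − 0.15779) / 0.57385 = 0.41606 / 0.57385 ≈ 0.7250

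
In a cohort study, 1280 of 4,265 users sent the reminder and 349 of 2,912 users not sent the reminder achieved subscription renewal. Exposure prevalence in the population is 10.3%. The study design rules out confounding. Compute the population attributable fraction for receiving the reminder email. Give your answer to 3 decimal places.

PAF ≈ 0.134

p₁ = P(outcome | exposed) = 1280/4265 = 0.30012
p₀ = P(outcome | unexposed) = 349/2912 = 0.11985
Overall risk P(Y=1) = π·p₁ + (1−π)·p₀ = 0.103×0.30012 + 0.897×0.11985 = 0.13842.
Under exogeneity, PAF = [P(Y=1) − p₀] / P(Y=1).
PAF = (0.13842 − 0.11985) / 0.13842 ≈ 0.1341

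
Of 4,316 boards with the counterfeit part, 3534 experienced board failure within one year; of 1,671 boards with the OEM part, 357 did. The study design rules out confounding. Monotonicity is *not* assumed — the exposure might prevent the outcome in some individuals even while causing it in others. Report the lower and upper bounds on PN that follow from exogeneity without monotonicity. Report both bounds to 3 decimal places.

p₁ = P(outcome | exposed) = 3534/4316 = 0.81881
p₀ = P(outcome | unexposed) = 357/1671 = 0.21364
Under exogeneity alone the bounds on PN are max{0,(p₁−p₀)/p₁} ≤ PN ≤ min{1,(1−p₀)/p₁}.
  lower = (p₁ − p₀)/p₁ = 0.60517 / 0.81881 ≈ 0.7391
  upper = min{1, (1 − p₀)/p₁} = 0.78636 / 0.81881 ≈ 0.9604

0.739 ≤ PN ≤ 0.960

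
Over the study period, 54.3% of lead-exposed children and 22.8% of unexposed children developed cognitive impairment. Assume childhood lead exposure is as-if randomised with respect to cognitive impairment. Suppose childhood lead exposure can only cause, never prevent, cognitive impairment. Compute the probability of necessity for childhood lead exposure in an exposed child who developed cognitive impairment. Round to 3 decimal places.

p₁ = 0.543, p₀ = 0.228.
Under exogeneity and monotonicity, PN = (p₁ − p₀) / p₁.
PN = (0.543 − 0.228) / 0.543 = 0.315 / 0.543 ≈ 0.5801

PN ≈ 0.580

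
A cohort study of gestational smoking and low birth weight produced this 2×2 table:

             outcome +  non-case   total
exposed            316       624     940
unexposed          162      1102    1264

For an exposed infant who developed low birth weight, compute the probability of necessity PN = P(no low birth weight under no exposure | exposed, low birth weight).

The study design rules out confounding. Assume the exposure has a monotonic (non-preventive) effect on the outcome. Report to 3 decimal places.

p₁ = P(outcome | exposed) = 316/940 = 0.33617
p₀ = P(outcome | unexposed) = 162/1264 = 0.12816
Under exogeneity and monotonicity, PN = (p₁ − p₀)/p₁.
PN = (0.33617 − 0.12816) / 0.33617 ≈ 0.6188

PN ≈ 0.619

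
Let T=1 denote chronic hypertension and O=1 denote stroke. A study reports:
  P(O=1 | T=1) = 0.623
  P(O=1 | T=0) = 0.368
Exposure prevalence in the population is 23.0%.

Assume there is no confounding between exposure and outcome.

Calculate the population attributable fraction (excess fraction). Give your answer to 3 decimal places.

PAF ≈ 0.137

Let p₁ = 0.623, p₀ = 0.368.
Overall risk P(Y=1) = π·p₁ + (1−π)·p₀ = 0.23×0.623 + 0.77×0.368 = 0.42665.
Under exogeneity, PAF = [P(Y=1) − p₀] / P(Y=1).
PAF = (0.42665 − 0.368) / 0.42665 ≈ 0.1375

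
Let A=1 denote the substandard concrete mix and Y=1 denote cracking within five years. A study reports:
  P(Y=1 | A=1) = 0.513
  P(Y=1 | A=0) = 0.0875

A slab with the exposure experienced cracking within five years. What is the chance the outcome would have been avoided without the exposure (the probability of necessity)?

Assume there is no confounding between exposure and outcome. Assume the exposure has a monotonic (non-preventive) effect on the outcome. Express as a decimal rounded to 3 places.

Let p₁ = 0.513, p₀ = 0.0875.
Under exogeneity and monotonicity, PN = (p₁ − p₀) / p₁.
PN = (0.513 − 0.0875) / 0.513 = 0.4255 / 0.513 ≈ 0.8294

PN ≈ 0.829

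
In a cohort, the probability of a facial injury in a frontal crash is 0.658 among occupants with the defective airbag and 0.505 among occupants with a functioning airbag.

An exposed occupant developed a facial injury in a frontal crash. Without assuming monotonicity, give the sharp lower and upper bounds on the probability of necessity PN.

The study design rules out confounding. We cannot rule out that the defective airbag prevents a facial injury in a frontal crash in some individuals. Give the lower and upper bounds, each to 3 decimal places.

Let p₁ = 0.658, p₀ = 0.505.
Under exogeneity alone the bounds on PN are max{0,(p₁−p₀)/p₁} ≤ PN ≤ min{1,(1−p₀)/p₁}.
  lower = (p₁ − p₀)/p₁ = 0.153 / 0.658 ≈ 0.2325
  upper = min{1, (1 − p₀)/p₁} = 0.495 / 0.658 ≈ 0.7523

0.233 ≤ PN ≤ 0.752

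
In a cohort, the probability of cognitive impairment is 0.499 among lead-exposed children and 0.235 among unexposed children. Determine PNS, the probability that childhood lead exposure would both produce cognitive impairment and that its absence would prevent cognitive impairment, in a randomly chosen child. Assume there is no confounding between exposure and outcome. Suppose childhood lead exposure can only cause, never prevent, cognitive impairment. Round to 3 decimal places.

PNS ≈ 0.264

Let p₁ = 0.499, p₀ = 0.235.
Under exogeneity and monotonicity, PNS = p₁ − p₀.
PNS = 0.499 − 0.235 = 0.264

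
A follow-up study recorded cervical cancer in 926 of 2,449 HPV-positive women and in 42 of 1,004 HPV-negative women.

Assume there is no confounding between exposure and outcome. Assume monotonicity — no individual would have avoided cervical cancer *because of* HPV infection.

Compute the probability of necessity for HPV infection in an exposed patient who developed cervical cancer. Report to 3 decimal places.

PN ≈ 0.889

p₁ = P(outcome | exposed) = 926/2449 = 0.37811
p₀ = P(outcome | unexposed) = 42/1004 = 0.041833
Under exogeneity and monotonicity, PN = (p₁ − p₀) / p₁.
PN = (0.37811 − 0.041833) / 0.37811 = 0.33628 / 0.37811 ≈ 0.8894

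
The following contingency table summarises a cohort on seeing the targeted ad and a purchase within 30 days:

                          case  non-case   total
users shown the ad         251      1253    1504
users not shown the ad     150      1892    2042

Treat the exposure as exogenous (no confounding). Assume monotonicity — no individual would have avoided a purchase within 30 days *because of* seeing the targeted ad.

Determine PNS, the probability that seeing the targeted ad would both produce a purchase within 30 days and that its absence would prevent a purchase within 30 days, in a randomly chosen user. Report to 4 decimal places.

p₁ = P(outcome | exposed) = 251/1504 = 0.16689
p₀ = P(outcome | unexposed) = 150/2042 = 0.073457
Under exogeneity and monotonicity, PNS = p₁ − p₀.
PNS = 0.16689 − 0.073457 = 0.093431

PNS ≈ 0.0934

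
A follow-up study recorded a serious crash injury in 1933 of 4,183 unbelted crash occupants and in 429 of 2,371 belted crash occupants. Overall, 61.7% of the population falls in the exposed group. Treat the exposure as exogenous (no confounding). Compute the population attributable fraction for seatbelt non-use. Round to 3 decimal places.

p₁ = P(outcome | exposed) = 1933/4183 = 0.46211
p₀ = P(outcome | unexposed) = 429/2371 = 0.18094
Overall risk P(Y=1) = π·p₁ + (1−π)·p₀ = 0.617×0.46211 + 0.383×0.18094 = 0.35442.
Under exogeneity, PAF = [P(Y=1) − p₀] / P(Y=1).
PAF = (0.35442 − 0.18094) / 0.35442 ≈ 0.4895

PAF ≈ 0.489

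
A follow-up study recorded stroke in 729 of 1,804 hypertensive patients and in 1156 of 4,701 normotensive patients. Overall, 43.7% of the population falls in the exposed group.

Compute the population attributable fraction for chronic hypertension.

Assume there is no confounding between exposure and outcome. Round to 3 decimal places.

PAF ≈ 0.219

p₁ = P(outcome | exposed) = 729/1804 = 0.4041
p₀ = P(outcome | unexposed) = 1156/4701 = 0.24591
Overall risk P(Y=1) = π·p₁ + (1−π)·p₀ = 0.437×0.4041 + 0.563×0.24591 = 0.31504.
Under exogeneity, PAF = [P(Y=1) − p₀] / P(Y=1).
PAF = (0.31504 − 0.24591) / 0.31504 ≈ 0.2194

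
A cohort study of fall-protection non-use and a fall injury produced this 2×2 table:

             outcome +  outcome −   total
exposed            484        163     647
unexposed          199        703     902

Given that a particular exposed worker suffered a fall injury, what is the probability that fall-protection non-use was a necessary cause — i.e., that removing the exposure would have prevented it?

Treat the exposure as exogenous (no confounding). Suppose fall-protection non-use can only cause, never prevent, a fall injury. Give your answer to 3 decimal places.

p₁ = P(outcome | exposed) = 484/647 = 0.74807
p₀ = P(outcome | unexposed) = 199/902 = 0.22062
Under exogeneity and monotonicity, PN = (p₁ − p₀) / p₁.
PN = (0.74807 − 0.22062) / 0.74807 = 0.52745 / 0.74807 ≈ 0.7051

PN ≈ 0.705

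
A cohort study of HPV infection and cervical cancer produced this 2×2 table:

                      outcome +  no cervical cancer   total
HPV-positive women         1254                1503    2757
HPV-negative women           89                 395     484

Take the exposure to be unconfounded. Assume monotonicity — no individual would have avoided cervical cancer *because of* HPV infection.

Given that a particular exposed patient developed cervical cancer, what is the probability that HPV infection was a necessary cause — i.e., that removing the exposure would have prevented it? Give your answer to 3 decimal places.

PN ≈ 0.596

p₁ = P(outcome | exposed) = 1254/2757 = 0.45484
p₀ = P(outcome | unexposed) = 89/484 = 0.18388
Under exogeneity and monotonicity, PN = (p₁ − p₀) / p₁.
PN = (0.45484 − 0.18388) / 0.45484 = 0.27096 / 0.45484 ≈ 0.5957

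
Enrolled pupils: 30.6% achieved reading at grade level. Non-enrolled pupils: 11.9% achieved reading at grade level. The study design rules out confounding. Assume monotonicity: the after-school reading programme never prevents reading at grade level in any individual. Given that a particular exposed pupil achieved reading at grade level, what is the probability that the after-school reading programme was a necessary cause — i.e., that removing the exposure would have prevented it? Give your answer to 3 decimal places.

p₁ = 0.306, p₀ = 0.119.
Under exogeneity and monotonicity, PN = (p₁ − p₀) / p₁.
PN = (0.306 − 0.119) / 0.306 = 0.187 / 0.306 ≈ 0.6111

PN ≈ 0.611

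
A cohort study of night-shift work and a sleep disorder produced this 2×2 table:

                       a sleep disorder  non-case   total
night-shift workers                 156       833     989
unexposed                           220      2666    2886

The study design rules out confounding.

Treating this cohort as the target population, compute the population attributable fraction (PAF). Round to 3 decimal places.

p₁ = P(outcome | exposed) = 156/989 = 0.15774
p₀ = P(outcome | unexposed) = 220/2886 = 0.07623
Exposure prevalence π = 989/3875 = 0.25523; overall risk P(Y=1) = 0.097032.
Under exogeneity, PAF = [P(Y=1) − p₀]/P(Y=1).
PAF = (0.097032 − 0.07623) / 0.097032 ≈ 0.2144

PAF ≈ 0.214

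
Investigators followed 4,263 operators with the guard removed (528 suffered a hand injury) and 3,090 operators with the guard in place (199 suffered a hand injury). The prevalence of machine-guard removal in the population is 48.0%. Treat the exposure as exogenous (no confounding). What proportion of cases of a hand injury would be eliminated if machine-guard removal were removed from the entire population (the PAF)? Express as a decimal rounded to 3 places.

PAF ≈ 0.307

p₁ = P(outcome | exposed) = 528/4263 = 0.12386
p₀ = P(outcome | unexposed) = 199/3090 = 0.064401
Overall risk P(Y=1) = π·p₁ + (1−π)·p₀ = 0.48×0.12386 + 0.52×0.064401 = 0.09294.
Under exogeneity, PAF = [P(Y=1) − p₀] / P(Y=1).
PAF = (0.09294 − 0.064401) / 0.09294 ≈ 0.3071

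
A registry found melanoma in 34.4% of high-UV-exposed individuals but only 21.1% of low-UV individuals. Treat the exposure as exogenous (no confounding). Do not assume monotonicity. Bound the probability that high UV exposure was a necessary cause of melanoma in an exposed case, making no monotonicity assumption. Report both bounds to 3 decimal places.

p₁ = 0.344, p₀ = 0.211.
Under exogeneity alone the bounds on PN are max{0,(p₁−p₀)/p₁} ≤ PN ≤ min{1,(1−p₀)/p₁}.
  lower = (p₁ − p₀)/p₁ = 0.133 / 0.344 ≈ 0.3866
  upper = min{1, (1 − p₀)/p₁} = 0.789 / 0.344 ≈ 2.2936 → capped at 1

0.387 ≤ PN ≤ 1.000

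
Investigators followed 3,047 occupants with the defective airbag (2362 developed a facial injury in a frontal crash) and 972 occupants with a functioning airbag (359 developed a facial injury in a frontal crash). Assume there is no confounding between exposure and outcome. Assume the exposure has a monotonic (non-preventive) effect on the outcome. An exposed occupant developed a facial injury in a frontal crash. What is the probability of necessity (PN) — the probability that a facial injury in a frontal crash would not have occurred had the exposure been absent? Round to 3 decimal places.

p₁ = P(outcome | exposed) = 2362/3047 = 0.77519
p₀ = P(outcome | unexposed) = 359/972 = 0.36934
Under exogeneity and monotonicity, PN = (p₁ − p₀) / p₁.
PN = (0.77519 − 0.36934) / 0.77519 = 0.40585 / 0.77519 ≈ 0.5235

PN ≈ 0.524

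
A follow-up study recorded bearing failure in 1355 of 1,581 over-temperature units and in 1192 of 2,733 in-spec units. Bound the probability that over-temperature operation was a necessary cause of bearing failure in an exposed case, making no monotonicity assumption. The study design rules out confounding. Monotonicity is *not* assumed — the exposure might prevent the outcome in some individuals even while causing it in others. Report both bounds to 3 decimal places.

0.491 ≤ PN ≤ 0.658

p₁ = P(outcome | exposed) = 1355/1581 = 0.85705
p₀ = P(outcome | unexposed) = 1192/2733 = 0.43615
Under exogeneity alone the bounds on PN are max{0,(p₁−p₀)/p₁} ≤ PN ≤ min{1,(1−p₀)/p₁}.
  lower = (p₁ − p₀)/p₁ = 0.4209 / 0.85705 ≈ 0.4911
  upper = min{1, (1 − p₀)/p₁} = 0.56385 / 0.85705 ≈ 0.6579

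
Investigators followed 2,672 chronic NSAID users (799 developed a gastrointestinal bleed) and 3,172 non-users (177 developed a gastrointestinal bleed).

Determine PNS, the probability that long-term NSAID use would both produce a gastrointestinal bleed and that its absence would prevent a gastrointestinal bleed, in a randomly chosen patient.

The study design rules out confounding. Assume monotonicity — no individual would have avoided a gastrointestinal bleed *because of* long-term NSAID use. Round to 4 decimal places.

p₁ = P(outcome | exposed) = 799/2672 = 0.29903
p₀ = P(outcome | unexposed) = 177/3172 = 0.055801
Under exogeneity and monotonicity, PNS = p₁ − p₀.
PNS = 0.29903 − 0.055801 = 0.24323

PNS ≈ 0.2432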